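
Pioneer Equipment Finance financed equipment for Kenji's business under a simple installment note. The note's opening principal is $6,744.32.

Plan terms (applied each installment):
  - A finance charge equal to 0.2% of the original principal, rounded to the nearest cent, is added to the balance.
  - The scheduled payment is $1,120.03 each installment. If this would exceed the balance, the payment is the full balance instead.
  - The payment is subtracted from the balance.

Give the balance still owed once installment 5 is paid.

$1,211.62

Installment 1: opening $6,744.32; interest $13.49 → $6,757.81; payment $1,120.03; balance $5,637.78
Installment 2: opening $5,637.78; interest $13.49 → $5,651.27; payment $1,120.03; balance $4,531.24
Installment 3: opening $4,531.24; interest $13.49 → $4,544.73; payment $1,120.03; balance $3,424.70
Installment 4: opening $3,424.70; interest $13.49 → $3,438.19; payment $1,120.03; balance $2,318.16
Installment 5: opening $2,318.16; interest $13.49 → $2,331.65; payment $1,120.03; balance $1,211.62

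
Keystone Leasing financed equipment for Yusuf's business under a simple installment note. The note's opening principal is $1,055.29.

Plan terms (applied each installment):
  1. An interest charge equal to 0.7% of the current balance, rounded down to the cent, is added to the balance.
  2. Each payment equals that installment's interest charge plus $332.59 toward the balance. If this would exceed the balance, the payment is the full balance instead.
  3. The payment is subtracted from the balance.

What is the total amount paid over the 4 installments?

$1,070.85

Installment 1: $1,055.29 +$7.38 interest = $1,062.67; pay $339.97 → $722.70
Installment 2: $722.70 +$5.05 interest = $727.75; pay $337.64 → $390.11
Installment 3: $390.11 +$2.73 interest = $392.84; pay $335.32 → $57.52
Installment 4: $57.52 +$0.40 interest = $57.92; pay $57.92 → $0.00
Total paid: $1,070.85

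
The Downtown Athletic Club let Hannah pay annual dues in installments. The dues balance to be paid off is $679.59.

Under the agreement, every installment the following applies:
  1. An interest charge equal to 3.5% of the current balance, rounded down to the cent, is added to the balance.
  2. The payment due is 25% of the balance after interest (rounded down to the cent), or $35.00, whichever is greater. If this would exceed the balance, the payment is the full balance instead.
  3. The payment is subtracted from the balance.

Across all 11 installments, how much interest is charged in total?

Installment 1: $679.59 +$23.78 interest = $703.37; pay $175.84 → $527.53
Installment 2: $527.53 +$18.46 interest = $545.99; pay $136.49 → $409.50
Installment 3: $409.50 +$14.33 interest = $423.83; pay $105.95 → $317.88
Installment 4: $317.88 +$11.12 interest = $329.00; pay $82.25 → $246.75
Installment 5: $246.75 +$8.63 interest = $255.38; pay $63.84 → $191.54
Installment 6: $191.54 +$6.70 interest = $198.24; pay $49.56 → $148.68
Installment 7: $148.68 +$5.20 interest = $153.88; pay $38.47 → $115.41
Installment 8: $115.41 +$4.03 interest = $119.44; pay $35.00 → $84.44
Installment 9: $84.44 +$2.95 interest = $87.39; pay $35.00 → $52.39
Installment 10: $52.39 +$1.83 interest = $54.22; pay $35.00 → $19.22
Installment 11: $19.22 +$0.67 interest = $19.89; pay $19.89 → $0.00
Total interest: $23.78 + $18.46 + $14.33 + $11.12 + $8.63 + $6.70 + $5.20 + $4.03 + $2.95 + $1.83 + $0.67 = $97.70

$97.70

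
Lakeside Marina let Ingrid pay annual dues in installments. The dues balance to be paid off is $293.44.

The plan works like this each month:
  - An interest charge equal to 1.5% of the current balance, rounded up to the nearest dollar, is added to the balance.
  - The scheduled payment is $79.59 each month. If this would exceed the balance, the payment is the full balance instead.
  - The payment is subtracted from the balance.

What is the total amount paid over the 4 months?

Month 1: $293.44 +$5.00 interest = $298.44; pay $79.59 → $218.85
Month 2: $218.85 +$4.00 interest = $222.85; pay $79.59 → $143.26
Month 3: $143.26 +$3.00 interest = $146.26; pay $79.59 → $66.67
Month 4: $66.67 +$2.00 interest = $68.67; pay $68.67 → $0.00
Total paid: $307.44

$307.44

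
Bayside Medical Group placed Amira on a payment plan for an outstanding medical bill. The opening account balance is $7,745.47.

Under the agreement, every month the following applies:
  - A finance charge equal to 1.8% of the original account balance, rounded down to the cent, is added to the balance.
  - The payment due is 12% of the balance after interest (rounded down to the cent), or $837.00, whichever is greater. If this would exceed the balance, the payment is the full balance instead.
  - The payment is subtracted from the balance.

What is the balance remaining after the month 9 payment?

Month 1: opening $7,745.47; interest $139.41 → $7,884.88; payment $946.18; balance $6,938.70
Month 2: opening $6,938.70; interest $139.41 → $7,078.11; payment $849.37; balance $6,228.74
Month 3: opening $6,228.74; interest $139.41 → $6,368.15; payment $837.00; balance $5,531.15
Month 4: opening $5,531.15; interest $139.41 → $5,670.56; payment $837.00; balance $4,833.56
Month 5: opening $4,833.56; interest $139.41 → $4,972.97; payment $837.00; balance $4,135.97
Month 6: opening $4,135.97; interest $139.41 → $4,275.38; payment $837.00; balance $3,438.38
Month 7: opening $3,438.38; interest $139.41 → $3,577.79; payment $837.00; balance $2,740.79
Month 8: opening $2,740.79; interest $139.41 → $2,880.20; payment $837.00; balance $2,043.20
Month 9: opening $2,043.20; interest $139.41 → $2,182.61; payment $837.00; balance $1,345.61

$1,345.61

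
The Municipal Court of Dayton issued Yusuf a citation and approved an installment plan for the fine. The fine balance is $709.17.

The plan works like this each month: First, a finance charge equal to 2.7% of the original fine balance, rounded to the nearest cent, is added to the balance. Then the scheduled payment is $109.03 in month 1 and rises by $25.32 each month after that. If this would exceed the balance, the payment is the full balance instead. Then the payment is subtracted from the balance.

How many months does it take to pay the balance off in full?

6

Month 1: $709.17 +$19.15 interest = $728.32; pay $109.03 → $619.29
Month 2: $619.29 +$19.15 interest = $638.44; pay $134.35 → $504.09
Month 3: $504.09 +$19.15 interest = $523.24; pay $159.67 → $363.57
Month 4: $363.57 +$19.15 interest = $382.72; pay $184.99 → $197.73
Month 5: $197.73 +$19.15 interest = $216.88; pay $210.31 → $6.57
Month 6: $6.57 +$19.15 interest = $25.72; pay $25.72 → $0.00
Balance reaches $0.00 in month 6.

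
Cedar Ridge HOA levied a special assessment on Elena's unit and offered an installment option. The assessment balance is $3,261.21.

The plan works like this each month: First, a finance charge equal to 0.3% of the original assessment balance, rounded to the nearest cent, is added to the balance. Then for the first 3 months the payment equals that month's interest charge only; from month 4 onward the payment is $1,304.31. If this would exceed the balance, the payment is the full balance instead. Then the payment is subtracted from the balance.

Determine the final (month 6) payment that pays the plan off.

Month 1: $3,261.21 +$9.78 interest = $3,270.99; pay $9.78 → $3,261.21
Month 2: $3,261.21 +$9.78 interest = $3,270.99; pay $9.78 → $3,261.21
Month 3: $3,261.21 +$9.78 interest = $3,270.99; pay $9.78 → $3,261.21
Month 4: $3,261.21 +$9.78 interest = $3,270.99; pay $1,304.31 → $1,966.68
Month 5: $1,966.68 +$9.78 interest = $1,976.46; pay $1,304.31 → $672.15
Month 6: $672.15 +$9.78 interest = $681.93; pay $681.93 → $0.00

$681.93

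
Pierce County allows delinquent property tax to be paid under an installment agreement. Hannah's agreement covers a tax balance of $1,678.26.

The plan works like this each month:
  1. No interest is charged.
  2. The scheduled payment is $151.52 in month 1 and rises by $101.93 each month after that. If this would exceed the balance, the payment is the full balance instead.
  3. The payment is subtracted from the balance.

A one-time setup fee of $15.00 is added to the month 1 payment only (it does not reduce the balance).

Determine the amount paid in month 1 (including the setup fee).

$166.52

Month 1: $1,678.26 − $151.52 (+ $15.00 fee) → $1,526.74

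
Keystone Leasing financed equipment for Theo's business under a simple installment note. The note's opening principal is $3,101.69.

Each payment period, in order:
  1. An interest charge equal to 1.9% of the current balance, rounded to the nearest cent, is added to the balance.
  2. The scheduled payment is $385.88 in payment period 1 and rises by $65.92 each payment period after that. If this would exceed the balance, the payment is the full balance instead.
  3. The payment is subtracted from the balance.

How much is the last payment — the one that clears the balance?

# | Opening | Interest | Payment | End bal
1 | $3,101.69 | $58.93 | $385.88 | $2,774.74
2 | $2,774.74 | $52.72 | $451.80 | $2,375.66
3 | $2,375.66 | $45.14 | $517.72 | $1,903.08
4 | $1,903.08 | $36.16 | $583.64 | $1,355.60
5 | $1,355.60 | $25.76 | $649.56 | $731.80
6 | $731.80 | $13.90 | $715.48 | $30.22
7 | $30.22 | $0.57 | $30.79 | $0.00

$30.79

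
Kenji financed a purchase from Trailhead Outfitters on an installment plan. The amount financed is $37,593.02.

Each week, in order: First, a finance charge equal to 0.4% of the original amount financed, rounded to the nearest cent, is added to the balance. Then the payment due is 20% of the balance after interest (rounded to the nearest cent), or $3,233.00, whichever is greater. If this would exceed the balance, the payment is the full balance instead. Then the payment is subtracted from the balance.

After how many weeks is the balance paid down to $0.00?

Week 1: $37,593.02 +$150.37 interest = $37,743.39; pay $7,548.68 → $30,194.71
Week 2: $30,194.71 +$150.37 interest = $30,345.08; pay $6,069.02 → $24,276.06
Week 3: $24,276.06 +$150.37 interest = $24,426.43; pay $4,885.29 → $19,541.14
Week 4: $19,541.14 +$150.37 interest = $19,691.51; pay $3,938.30 → $15,753.21
Week 5: $15,753.21 +$150.37 interest = $15,903.58; pay $3,233.00 → $12,670.58
Week 6: $12,670.58 +$150.37 interest = $12,820.95; pay $3,233.00 → $9,587.95
Week 7: $9,587.95 +$150.37 interest = $9,738.32; pay $3,233.00 → $6,505.32
Week 8: $6,505.32 +$150.37 interest = $6,655.69; pay $3,233.00 → $3,422.69
Week 9: $3,422.69 +$150.37 interest = $3,573.06; pay $3,233.00 → $340.06
Week 10: $340.06 +$150.37 interest = $490.43; pay $490.43 → $0.00
Balance reaches $0.00 in week 10.

10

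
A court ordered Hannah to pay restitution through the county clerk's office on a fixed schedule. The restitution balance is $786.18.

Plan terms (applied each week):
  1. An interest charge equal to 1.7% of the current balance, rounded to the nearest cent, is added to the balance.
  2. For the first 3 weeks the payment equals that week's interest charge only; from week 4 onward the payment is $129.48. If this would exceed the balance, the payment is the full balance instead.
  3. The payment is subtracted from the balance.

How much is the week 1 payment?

$13.37

Week 1: $786.18 +$13.37 interest = $799.55; pay $13.37 → $786.18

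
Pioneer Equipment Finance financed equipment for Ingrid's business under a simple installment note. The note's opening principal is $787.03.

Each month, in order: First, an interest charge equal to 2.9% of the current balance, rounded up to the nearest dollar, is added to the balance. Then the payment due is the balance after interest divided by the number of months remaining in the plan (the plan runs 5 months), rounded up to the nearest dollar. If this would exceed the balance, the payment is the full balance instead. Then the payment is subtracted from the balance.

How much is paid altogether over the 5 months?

$860.03

Month 1: $787.03 +$23.00 interest = $810.03; pay $163.00 → $647.03
Month 2: $647.03 +$19.00 interest = $666.03; pay $167.00 → $499.03
Month 3: $499.03 +$15.00 interest = $514.03; pay $172.00 → $342.03
Month 4: $342.03 +$10.00 interest = $352.03; pay $177.00 → $175.03
Month 5: $175.03 +$6.00 interest = $181.03; pay $181.03 → $0.00
Total paid: $860.03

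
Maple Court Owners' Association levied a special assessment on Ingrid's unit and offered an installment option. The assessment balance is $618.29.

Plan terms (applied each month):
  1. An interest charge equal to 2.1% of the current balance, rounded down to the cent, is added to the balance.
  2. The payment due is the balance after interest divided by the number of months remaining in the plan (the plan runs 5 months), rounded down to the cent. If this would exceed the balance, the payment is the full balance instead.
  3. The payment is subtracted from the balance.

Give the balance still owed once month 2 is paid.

$386.72

Month 1: opening $618.29; interest $12.98 → $631.27; payment $126.25; balance $505.02
Month 2: opening $505.02; interest $10.60 → $515.62; payment $128.90; balance $386.72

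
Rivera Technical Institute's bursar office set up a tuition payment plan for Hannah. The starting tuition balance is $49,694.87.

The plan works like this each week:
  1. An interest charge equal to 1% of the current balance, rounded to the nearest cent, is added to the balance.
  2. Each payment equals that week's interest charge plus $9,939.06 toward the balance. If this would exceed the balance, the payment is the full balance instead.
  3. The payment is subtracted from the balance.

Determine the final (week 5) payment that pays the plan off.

$10,038.02

# | Opening | Interest | Payment | End bal
1 | $49,694.87 | $496.95 | $10,436.01 | $39,755.81
2 | $39,755.81 | $397.56 | $10,336.62 | $29,816.75
3 | $29,816.75 | $298.17 | $10,237.23 | $19,877.69
4 | $19,877.69 | $198.78 | $10,137.84 | $9,938.63
5 | $9,938.63 | $99.39 | $10,038.02 | $0.00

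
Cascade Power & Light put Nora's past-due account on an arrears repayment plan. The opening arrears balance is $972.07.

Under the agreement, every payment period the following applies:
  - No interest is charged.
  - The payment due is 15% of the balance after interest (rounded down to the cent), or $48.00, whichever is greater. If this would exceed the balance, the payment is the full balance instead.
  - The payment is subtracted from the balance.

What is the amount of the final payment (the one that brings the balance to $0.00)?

Payment period 1: opening $972.07; payment $145.81; balance $826.26
Payment period 2: opening $826.26; payment $123.93; balance $702.33
Payment period 3: opening $702.33; payment $105.34; balance $596.99
Payment period 4: opening $596.99; payment $89.54; balance $507.45
Payment period 5: opening $507.45; payment $76.11; balance $431.34
Payment period 6: opening $431.34; payment $64.70; balance $366.64
Payment period 7: opening $366.64; payment $54.99; balance $311.65
Payment period 8: opening $311.65; payment $48.00; balance $263.65
Payment period 9: opening $263.65; payment $48.00; balance $215.65
Payment period 10: opening $215.65; payment $48.00; balance $167.65
Payment period 11: opening $167.65; payment $48.00; balance $119.65
Payment period 12: opening $119.65; payment $48.00; balance $71.65
Payment period 13: opening $71.65; payment $48.00; balance $23.65
Payment period 14: opening $23.65; payment $23.65; balance $0.00

$23.65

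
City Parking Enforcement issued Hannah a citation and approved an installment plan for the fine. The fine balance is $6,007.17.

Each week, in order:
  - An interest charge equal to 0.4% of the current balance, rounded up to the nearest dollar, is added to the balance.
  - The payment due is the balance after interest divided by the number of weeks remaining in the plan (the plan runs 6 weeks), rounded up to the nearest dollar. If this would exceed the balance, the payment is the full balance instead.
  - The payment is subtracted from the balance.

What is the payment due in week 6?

$1,026.17

Week 1: $6,007.17 +$25.00 interest = $6,032.17; pay $1,006.00 → $5,026.17
Week 2: $5,026.17 +$21.00 interest = $5,047.17; pay $1,010.00 → $4,037.17
Week 3: $4,037.17 +$17.00 interest = $4,054.17; pay $1,014.00 → $3,040.17
Week 4: $3,040.17 +$13.00 interest = $3,053.17; pay $1,018.00 → $2,035.17
Week 5: $2,035.17 +$9.00 interest = $2,044.17; pay $1,023.00 → $1,021.17
Week 6: $1,021.17 +$5.00 interest = $1,026.17; pay $1,026.17 → $0.00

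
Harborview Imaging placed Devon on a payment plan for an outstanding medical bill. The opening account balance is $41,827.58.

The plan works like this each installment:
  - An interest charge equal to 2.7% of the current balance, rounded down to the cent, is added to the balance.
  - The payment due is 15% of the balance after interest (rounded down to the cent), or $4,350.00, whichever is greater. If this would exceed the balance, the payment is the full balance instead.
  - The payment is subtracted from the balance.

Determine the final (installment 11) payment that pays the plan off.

$512.20

# | Opening | Interest | Payment | End bal
1 | $41,827.58 | $1,129.34 | $6,443.53 | $36,513.39
2 | $36,513.39 | $985.86 | $5,624.88 | $31,874.37
3 | $31,874.37 | $860.60 | $4,910.24 | $27,824.73
4 | $27,824.73 | $751.26 | $4,350.00 | $24,225.99
5 | $24,225.99 | $654.10 | $4,350.00 | $20,530.09
6 | $20,530.09 | $554.31 | $4,350.00 | $16,734.40
7 | $16,734.40 | $451.82 | $4,350.00 | $12,836.22
8 | $12,836.22 | $346.57 | $4,350.00 | $8,832.79
9 | $8,832.79 | $238.48 | $4,350.00 | $4,721.27
10 | $4,721.27 | $127.47 | $4,350.00 | $498.74
11 | $498.74 | $13.46 | $512.20 | $0.00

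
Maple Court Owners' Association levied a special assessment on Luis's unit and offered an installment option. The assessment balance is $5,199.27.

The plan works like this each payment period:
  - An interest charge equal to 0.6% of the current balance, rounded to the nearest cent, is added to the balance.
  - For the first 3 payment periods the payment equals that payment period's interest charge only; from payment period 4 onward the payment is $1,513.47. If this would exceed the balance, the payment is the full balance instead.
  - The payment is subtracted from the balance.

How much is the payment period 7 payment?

$730.06

# | Opening | Interest | Payment | End bal
1 | $5,199.27 | $31.20 | $31.20 | $5,199.27
2 | $5,199.27 | $31.20 | $31.20 | $5,199.27
3 | $5,199.27 | $31.20 | $31.20 | $5,199.27
4 | $5,199.27 | $31.20 | $1,513.47 | $3,717.00
5 | $3,717.00 | $22.30 | $1,513.47 | $2,225.83
6 | $2,225.83 | $13.35 | $1,513.47 | $725.71
7 | $725.71 | $4.35 | $730.06 | $0.00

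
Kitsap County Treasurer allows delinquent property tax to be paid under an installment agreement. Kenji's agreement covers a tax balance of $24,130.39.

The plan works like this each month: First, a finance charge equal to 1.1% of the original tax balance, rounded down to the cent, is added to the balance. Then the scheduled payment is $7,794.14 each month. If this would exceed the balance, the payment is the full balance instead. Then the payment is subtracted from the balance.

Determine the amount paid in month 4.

Month 1: $24,130.39 +$265.43 interest = $24,395.82; pay $7,794.14 → $16,601.68
Month 2: $16,601.68 +$265.43 interest = $16,867.11; pay $7,794.14 → $9,072.97
Month 3: $9,072.97 +$265.43 interest = $9,338.40; pay $7,794.14 → $1,544.26
Month 4: $1,544.26 +$265.43 interest = $1,809.69; pay $1,809.69 → $0.00

$1,809.69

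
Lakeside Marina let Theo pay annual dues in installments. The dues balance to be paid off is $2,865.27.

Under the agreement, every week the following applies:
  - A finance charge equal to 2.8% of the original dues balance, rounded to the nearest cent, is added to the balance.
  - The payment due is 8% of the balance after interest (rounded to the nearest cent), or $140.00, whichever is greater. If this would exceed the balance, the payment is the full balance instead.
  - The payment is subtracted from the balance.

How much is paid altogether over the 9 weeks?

$1,747.46

Week 1: $2,865.27 +$80.23 interest = $2,945.50; pay $235.64 → $2,709.86
Week 2: $2,709.86 +$80.23 interest = $2,790.09; pay $223.21 → $2,566.88
Week 3: $2,566.88 +$80.23 interest = $2,647.11; pay $211.77 → $2,435.34
Week 4: $2,435.34 +$80.23 interest = $2,515.57; pay $201.25 → $2,314.32
Week 5: $2,314.32 +$80.23 interest = $2,394.55; pay $191.56 → $2,202.99
Week 6: $2,202.99 +$80.23 interest = $2,283.22; pay $182.66 → $2,100.56
Week 7: $2,100.56 +$80.23 interest = $2,180.79; pay $174.46 → $2,006.33
Week 8: $2,006.33 +$80.23 interest = $2,086.56; pay $166.92 → $1,919.64
Week 9: $1,919.64 +$80.23 interest = $1,999.87; pay $159.99 → $1,839.88
Total paid: $1,747.46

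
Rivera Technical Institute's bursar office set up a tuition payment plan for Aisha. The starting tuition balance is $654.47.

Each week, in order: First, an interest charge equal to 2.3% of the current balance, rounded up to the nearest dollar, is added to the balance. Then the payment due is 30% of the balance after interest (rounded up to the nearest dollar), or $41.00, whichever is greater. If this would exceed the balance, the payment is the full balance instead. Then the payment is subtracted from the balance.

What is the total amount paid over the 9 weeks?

Week 1: opening $654.47; interest $16.00 → $670.47; payment $202.00; balance $468.47
Week 2: opening $468.47; interest $11.00 → $479.47; payment $144.00; balance $335.47
Week 3: opening $335.47; interest $8.00 → $343.47; payment $104.00; balance $239.47
Week 4: opening $239.47; interest $6.00 → $245.47; payment $74.00; balance $171.47
Week 5: opening $171.47; interest $4.00 → $175.47; payment $53.00; balance $122.47
Week 6: opening $122.47; interest $3.00 → $125.47; payment $41.00; balance $84.47
Week 7: opening $84.47; interest $2.00 → $86.47; payment $41.00; balance $45.47
Week 8: opening $45.47; interest $2.00 → $47.47; payment $41.00; balance $6.47
Week 9: opening $6.47; interest $1.00 → $7.47; payment $7.47; balance $0.00
Total paid: $707.47

$707.47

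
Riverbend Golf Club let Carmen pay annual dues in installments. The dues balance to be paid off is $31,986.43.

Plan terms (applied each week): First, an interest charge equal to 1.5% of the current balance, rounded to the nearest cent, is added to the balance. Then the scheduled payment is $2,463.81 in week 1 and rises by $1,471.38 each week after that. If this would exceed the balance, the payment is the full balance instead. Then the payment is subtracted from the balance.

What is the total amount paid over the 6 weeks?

$33,963.38

# | Opening | Interest | Payment | End bal
1 | $31,986.43 | $479.80 | $2,463.81 | $30,002.42
2 | $30,002.42 | $450.04 | $3,935.19 | $26,517.27
3 | $26,517.27 | $397.76 | $5,406.57 | $21,508.46
4 | $21,508.46 | $322.63 | $6,877.95 | $14,953.14
5 | $14,953.14 | $224.30 | $8,349.33 | $6,828.11
6 | $6,828.11 | $102.42 | $6,930.53 | $0.00
Total paid: $33,963.38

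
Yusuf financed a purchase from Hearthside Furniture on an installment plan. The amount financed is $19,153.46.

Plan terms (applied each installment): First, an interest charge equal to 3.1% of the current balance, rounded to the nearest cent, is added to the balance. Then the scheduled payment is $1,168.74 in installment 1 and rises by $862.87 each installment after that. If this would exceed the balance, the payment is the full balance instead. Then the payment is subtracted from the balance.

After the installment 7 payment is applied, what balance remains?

Installment 1: $19,153.46 +$593.76 interest = $19,747.22; pay $1,168.74 → $18,578.48
Installment 2: $18,578.48 +$575.93 interest = $19,154.41; pay $2,031.61 → $17,122.80
Installment 3: $17,122.80 +$530.81 interest = $17,653.61; pay $2,894.48 → $14,759.13
Installment 4: $14,759.13 +$457.53 interest = $15,216.66; pay $3,757.35 → $11,459.31
Installment 5: $11,459.31 +$355.24 interest = $11,814.55; pay $4,620.22 → $7,194.33
Installment 6: $7,194.33 +$223.02 interest = $7,417.35; pay $5,483.09 → $1,934.26
Installment 7: $1,934.26 +$59.96 interest = $1,994.22; pay $1,994.22 → $0.00

$0.00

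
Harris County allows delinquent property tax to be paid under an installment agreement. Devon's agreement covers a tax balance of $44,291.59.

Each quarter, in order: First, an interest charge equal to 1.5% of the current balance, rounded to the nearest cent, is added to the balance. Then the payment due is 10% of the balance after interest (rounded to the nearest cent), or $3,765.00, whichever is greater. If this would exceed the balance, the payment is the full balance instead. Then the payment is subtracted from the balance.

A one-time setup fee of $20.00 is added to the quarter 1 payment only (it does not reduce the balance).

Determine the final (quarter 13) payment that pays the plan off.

$2,637.44

Quarter 1: $44,291.59 +$664.37 interest = $44,955.96; pay $4,495.60 (+ $20.00 fee) → $40,460.36
Quarter 2: $40,460.36 +$606.91 interest = $41,067.27; pay $4,106.73 → $36,960.54
Quarter 3: $36,960.54 +$554.41 interest = $37,514.95; pay $3,765.00 → $33,749.95
Quarter 4: $33,749.95 +$506.25 interest = $34,256.20; pay $3,765.00 → $30,491.20
Quarter 5: $30,491.20 +$457.37 interest = $30,948.57; pay $3,765.00 → $27,183.57
Quarter 6: $27,183.57 +$407.75 interest = $27,591.32; pay $3,765.00 → $23,826.32
Quarter 7: $23,826.32 +$357.39 interest = $24,183.71; pay $3,765.00 → $20,418.71
Quarter 8: $20,418.71 +$306.28 interest = $20,724.99; pay $3,765.00 → $16,959.99
Quarter 9: $16,959.99 +$254.40 interest = $17,214.39; pay $3,765.00 → $13,449.39
Quarter 10: $13,449.39 +$201.74 interest = $13,651.13; pay $3,765.00 → $9,886.13
Quarter 11: $9,886.13 +$148.29 interest = $10,034.42; pay $3,765.00 → $6,269.42
Quarter 12: $6,269.42 +$94.04 interest = $6,363.46; pay $3,765.00 → $2,598.46
Quarter 13: $2,598.46 +$38.98 interest = $2,637.44; pay $2,637.44 → $0.00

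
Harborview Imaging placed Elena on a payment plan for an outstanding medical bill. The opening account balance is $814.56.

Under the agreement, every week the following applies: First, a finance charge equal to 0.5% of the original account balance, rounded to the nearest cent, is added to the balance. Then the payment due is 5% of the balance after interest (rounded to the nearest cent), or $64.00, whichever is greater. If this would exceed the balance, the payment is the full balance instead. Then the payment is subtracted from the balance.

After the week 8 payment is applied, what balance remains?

$335.12

Week 1: opening $814.56; interest $4.07 → $818.63; payment $64.00; balance $754.63
Week 2: opening $754.63; interest $4.07 → $758.70; payment $64.00; balance $694.70
Week 3: opening $694.70; interest $4.07 → $698.77; payment $64.00; balance $634.77
Week 4: opening $634.77; interest $4.07 → $638.84; payment $64.00; balance $574.84
Week 5: opening $574.84; interest $4.07 → $578.91; payment $64.00; balance $514.91
Week 6: opening $514.91; interest $4.07 → $518.98; payment $64.00; balance $454.98
Week 7: opening $454.98; interest $4.07 → $459.05; payment $64.00; balance $395.05
Week 8: opening $395.05; interest $4.07 → $399.12; payment $64.00; balance $335.12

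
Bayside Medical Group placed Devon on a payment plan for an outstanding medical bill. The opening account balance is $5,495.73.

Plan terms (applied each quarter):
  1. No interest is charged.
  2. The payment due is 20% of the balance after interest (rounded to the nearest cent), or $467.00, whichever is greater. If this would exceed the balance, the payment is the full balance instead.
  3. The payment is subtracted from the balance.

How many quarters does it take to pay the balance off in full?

9

# | Opening | Payment | End bal
1 | $5,495.73 | $1,099.15 | $4,396.58
2 | $4,396.58 | $879.32 | $3,517.26
3 | $3,517.26 | $703.45 | $2,813.81
4 | $2,813.81 | $562.76 | $2,251.05
5 | $2,251.05 | $467.00 | $1,784.05
6 | $1,784.05 | $467.00 | $1,317.05
7 | $1,317.05 | $467.00 | $850.05
8 | $850.05 | $467.00 | $383.05
9 | $383.05 | $383.05 | $0.00
Balance reaches $0.00 in quarter 9.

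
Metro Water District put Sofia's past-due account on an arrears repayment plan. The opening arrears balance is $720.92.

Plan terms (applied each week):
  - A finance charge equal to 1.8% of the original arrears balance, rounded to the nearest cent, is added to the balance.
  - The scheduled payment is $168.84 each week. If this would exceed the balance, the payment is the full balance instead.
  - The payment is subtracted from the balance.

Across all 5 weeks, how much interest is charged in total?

$64.90

# | Opening | Interest | Payment | End bal
1 | $720.92 | $12.98 | $168.84 | $565.06
2 | $565.06 | $12.98 | $168.84 | $409.20
3 | $409.20 | $12.98 | $168.84 | $253.34
4 | $253.34 | $12.98 | $168.84 | $97.48
5 | $97.48 | $12.98 | $110.46 | $0.00
Total interest: $12.98 + $12.98 + $12.98 + $12.98 + $12.98 = $64.90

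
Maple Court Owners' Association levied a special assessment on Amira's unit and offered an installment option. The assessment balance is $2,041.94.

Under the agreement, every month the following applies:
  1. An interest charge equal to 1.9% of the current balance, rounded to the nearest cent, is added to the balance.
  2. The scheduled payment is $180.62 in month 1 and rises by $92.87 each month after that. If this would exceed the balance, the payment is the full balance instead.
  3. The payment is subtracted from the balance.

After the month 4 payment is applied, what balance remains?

$893.96

Month 1: opening $2,041.94; interest $38.80 → $2,080.74; payment $180.62; balance $1,900.12
Month 2: opening $1,900.12; interest $36.10 → $1,936.22; payment $273.49; balance $1,662.73
Month 3: opening $1,662.73; interest $31.59 → $1,694.32; payment $366.36; balance $1,327.96
Month 4: opening $1,327.96; interest $25.23 → $1,353.19; payment $459.23; balance $893.96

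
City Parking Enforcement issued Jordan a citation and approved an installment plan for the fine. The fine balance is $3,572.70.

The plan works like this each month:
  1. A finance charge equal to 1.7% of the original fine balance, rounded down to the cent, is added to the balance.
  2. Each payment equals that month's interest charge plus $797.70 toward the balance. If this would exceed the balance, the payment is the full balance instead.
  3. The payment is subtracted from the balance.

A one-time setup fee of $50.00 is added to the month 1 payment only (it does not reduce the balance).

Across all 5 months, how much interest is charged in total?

Month 1: $3,572.70 +$60.73 interest = $3,633.43; pay $858.43 (+ $50.00 fee) → $2,775.00
Month 2: $2,775.00 +$60.73 interest = $2,835.73; pay $858.43 → $1,977.30
Month 3: $1,977.30 +$60.73 interest = $2,038.03; pay $858.43 → $1,179.60
Month 4: $1,179.60 +$60.73 interest = $1,240.33; pay $858.43 → $381.90
Month 5: $381.90 +$60.73 interest = $442.63; pay $442.63 → $0.00
Total interest: $60.73 + $60.73 + $60.73 + $60.73 + $60.73 = $303.65

$303.65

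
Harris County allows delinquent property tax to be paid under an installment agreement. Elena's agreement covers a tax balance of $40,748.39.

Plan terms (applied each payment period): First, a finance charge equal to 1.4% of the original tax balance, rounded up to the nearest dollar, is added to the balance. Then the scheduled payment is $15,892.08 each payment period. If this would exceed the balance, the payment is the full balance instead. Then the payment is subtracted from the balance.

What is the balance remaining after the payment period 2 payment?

$10,106.23

Payment period 1: opening $40,748.39; interest $571.00 → $41,319.39; payment $15,892.08; balance $25,427.31
Payment period 2: opening $25,427.31; interest $571.00 → $25,998.31; payment $15,892.08; balance $10,106.23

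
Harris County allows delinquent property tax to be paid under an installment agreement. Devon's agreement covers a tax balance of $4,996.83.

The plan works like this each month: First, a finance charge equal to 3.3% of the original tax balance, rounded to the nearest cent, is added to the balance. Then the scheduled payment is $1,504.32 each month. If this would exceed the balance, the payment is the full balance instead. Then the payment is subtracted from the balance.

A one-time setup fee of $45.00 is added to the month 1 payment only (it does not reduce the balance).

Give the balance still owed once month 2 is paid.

# | Opening | Interest | Payment | Fee | End bal
1 | $4,996.83 | $164.90 | $1,504.32 | $45.00 | $3,657.41
2 | $3,657.41 | $164.90 | $1,504.32 | — | $2,317.99

$2,317.99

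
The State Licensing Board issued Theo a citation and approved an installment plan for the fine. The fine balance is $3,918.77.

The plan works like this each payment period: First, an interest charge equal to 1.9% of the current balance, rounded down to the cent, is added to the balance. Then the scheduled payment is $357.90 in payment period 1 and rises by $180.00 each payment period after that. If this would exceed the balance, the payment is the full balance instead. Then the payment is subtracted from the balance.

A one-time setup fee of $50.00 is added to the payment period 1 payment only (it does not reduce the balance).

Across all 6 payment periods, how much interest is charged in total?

$294.48

Payment period 1: opening $3,918.77; interest $74.45 → $3,993.22; payment $357.90 (+ $50.00 fee); balance $3,635.32
Payment period 2: opening $3,635.32; interest $69.07 → $3,704.39; payment $537.90; balance $3,166.49
Payment period 3: opening $3,166.49; interest $60.16 → $3,226.65; payment $717.90; balance $2,508.75
Payment period 4: opening $2,508.75; interest $47.66 → $2,556.41; payment $897.90; balance $1,658.51
Payment period 5: opening $1,658.51; interest $31.51 → $1,690.02; payment $1,077.90; balance $612.12
Payment period 6: opening $612.12; interest $11.63 → $623.75; payment $623.75; balance $0.00
Total interest: $74.45 + $69.07 + $60.16 + $47.66 + $31.51 + $11.63 = $294.48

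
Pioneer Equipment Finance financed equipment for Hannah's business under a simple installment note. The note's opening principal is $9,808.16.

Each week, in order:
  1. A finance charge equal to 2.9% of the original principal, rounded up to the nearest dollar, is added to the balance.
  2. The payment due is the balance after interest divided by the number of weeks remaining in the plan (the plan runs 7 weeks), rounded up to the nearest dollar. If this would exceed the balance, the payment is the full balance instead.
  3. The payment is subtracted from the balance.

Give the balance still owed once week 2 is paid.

$7,446.16

# | Opening | Interest | Payment | End bal
1 | $9,808.16 | $285.00 | $1,442.00 | $8,651.16
2 | $8,651.16 | $285.00 | $1,490.00 | $7,446.16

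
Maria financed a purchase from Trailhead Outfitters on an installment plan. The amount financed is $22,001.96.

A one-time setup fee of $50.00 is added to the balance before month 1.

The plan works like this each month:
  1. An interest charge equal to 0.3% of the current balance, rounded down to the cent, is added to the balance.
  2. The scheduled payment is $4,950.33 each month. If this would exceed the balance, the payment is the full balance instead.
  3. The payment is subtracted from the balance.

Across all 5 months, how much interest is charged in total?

$183.79

Month 1: $22,051.96 +$66.15 interest = $22,118.11; pay $4,950.33 → $17,167.78
Month 2: $17,167.78 +$51.50 interest = $17,219.28; pay $4,950.33 → $12,268.95
Month 3: $12,268.95 +$36.80 interest = $12,305.75; pay $4,950.33 → $7,355.42
Month 4: $7,355.42 +$22.06 interest = $7,377.48; pay $4,950.33 → $2,427.15
Month 5: $2,427.15 +$7.28 interest = $2,434.43; pay $2,434.43 → $0.00
Total interest: $66.15 + $51.50 + $36.80 + $22.06 + $7.28 = $183.79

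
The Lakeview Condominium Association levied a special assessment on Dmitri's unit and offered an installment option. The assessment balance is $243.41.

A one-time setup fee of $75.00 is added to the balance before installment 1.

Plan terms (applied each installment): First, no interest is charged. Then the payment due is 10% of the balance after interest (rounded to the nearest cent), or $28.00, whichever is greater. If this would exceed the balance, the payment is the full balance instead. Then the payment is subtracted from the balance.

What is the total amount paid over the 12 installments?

# | Opening | Payment | End bal
1 | $318.41 | $31.84 | $286.57
2 | $286.57 | $28.66 | $257.91
3 | $257.91 | $28.00 | $229.91
4 | $229.91 | $28.00 | $201.91
5 | $201.91 | $28.00 | $173.91
6 | $173.91 | $28.00 | $145.91
7 | $145.91 | $28.00 | $117.91
8 | $117.91 | $28.00 | $89.91
9 | $89.91 | $28.00 | $61.91
10 | $61.91 | $28.00 | $33.91
11 | $33.91 | $28.00 | $5.91
12 | $5.91 | $5.91 | $0.00
Total paid: $318.41

$318.41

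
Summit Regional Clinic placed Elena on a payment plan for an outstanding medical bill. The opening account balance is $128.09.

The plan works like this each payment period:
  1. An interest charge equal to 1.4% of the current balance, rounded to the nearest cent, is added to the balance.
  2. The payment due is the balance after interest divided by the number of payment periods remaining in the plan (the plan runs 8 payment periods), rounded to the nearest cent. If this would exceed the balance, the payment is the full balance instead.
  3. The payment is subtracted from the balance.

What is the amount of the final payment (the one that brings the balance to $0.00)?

$17.90

Payment period 1: $128.09 +$1.79 interest = $129.88; pay $16.24 → $113.64
Payment period 2: $113.64 +$1.59 interest = $115.23; pay $16.46 → $98.77
Payment period 3: $98.77 +$1.38 interest = $100.15; pay $16.69 → $83.46
Payment period 4: $83.46 +$1.17 interest = $84.63; pay $16.93 → $67.70
Payment period 5: $67.70 +$0.95 interest = $68.65; pay $17.16 → $51.49
Payment period 6: $51.49 +$0.72 interest = $52.21; pay $17.40 → $34.81
Payment period 7: $34.81 +$0.49 interest = $35.30; pay $17.65 → $17.65
Payment period 8: $17.65 +$0.25 interest = $17.90; pay $17.90 → $0.00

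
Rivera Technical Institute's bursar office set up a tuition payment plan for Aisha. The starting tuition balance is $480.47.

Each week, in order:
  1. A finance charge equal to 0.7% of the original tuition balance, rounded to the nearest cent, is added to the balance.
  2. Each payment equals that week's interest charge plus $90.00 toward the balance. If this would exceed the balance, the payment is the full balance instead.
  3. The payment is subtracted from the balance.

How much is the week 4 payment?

Week 1: $480.47 +$3.36 interest = $483.83; pay $93.36 → $390.47
Week 2: $390.47 +$3.36 interest = $393.83; pay $93.36 → $300.47
Week 3: $300.47 +$3.36 interest = $303.83; pay $93.36 → $210.47
Week 4: $210.47 +$3.36 interest = $213.83; pay $93.36 → $120.47

$93.36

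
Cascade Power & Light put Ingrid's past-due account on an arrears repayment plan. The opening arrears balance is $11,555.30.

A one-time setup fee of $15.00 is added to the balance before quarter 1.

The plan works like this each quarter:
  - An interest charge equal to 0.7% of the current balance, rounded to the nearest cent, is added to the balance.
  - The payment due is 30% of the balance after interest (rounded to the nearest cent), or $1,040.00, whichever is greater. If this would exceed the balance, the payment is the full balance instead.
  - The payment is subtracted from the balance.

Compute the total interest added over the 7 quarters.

$245.22

Quarter 1: $11,570.30 +$80.99 interest = $11,651.29; pay $3,495.39 → $8,155.90
Quarter 2: $8,155.90 +$57.09 interest = $8,212.99; pay $2,463.90 → $5,749.09
Quarter 3: $5,749.09 +$40.24 interest = $5,789.33; pay $1,736.80 → $4,052.53
Quarter 4: $4,052.53 +$28.37 interest = $4,080.90; pay $1,224.27 → $2,856.63
Quarter 5: $2,856.63 +$20.00 interest = $2,876.63; pay $1,040.00 → $1,836.63
Quarter 6: $1,836.63 +$12.86 interest = $1,849.49; pay $1,040.00 → $809.49
Quarter 7: $809.49 +$5.67 interest = $815.16; pay $815.16 → $0.00
Total interest: $80.99 + $57.09 + $40.24 + $28.37 + $20.00 + $12.86 + $5.67 = $245.22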